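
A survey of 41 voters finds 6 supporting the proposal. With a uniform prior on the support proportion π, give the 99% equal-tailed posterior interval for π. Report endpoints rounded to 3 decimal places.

[0.051, 0.332]

Posterior: Beta(1+6, 1+35) = Beta(7, 36).
Equal-tailed 99% interval: the 0.005 and 0.995 quantiles of Beta(7, 36).
Posterior mean ≈ 0.163, SD ≈ 0.056; a Normal approximation gives roughly [0.019, 0.306].
Exact: F⁻¹(0.005) = 0.051; F⁻¹(0.995) = 0.332.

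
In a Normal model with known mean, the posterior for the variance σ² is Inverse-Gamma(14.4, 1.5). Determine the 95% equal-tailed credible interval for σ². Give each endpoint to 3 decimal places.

[0.066, 0.189]

Inverse-Gamma(14.4, 1.5) quantiles: F⁻¹(0.025) and F⁻¹(0.975).
Equivalently, 1/σ² ~ Gamma(14.4, rate = 1.5); invert its 0.975 and 0.025 quantiles.
Posterior mean ≈ 0.112, SD ≈ 0.032; a Normal approximation gives roughly [0.050, 0.174].
Exact: lower = 0.066; upper = 0.189.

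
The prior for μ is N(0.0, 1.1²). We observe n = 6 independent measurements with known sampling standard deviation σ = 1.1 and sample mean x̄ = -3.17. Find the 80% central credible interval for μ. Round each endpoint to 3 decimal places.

Posterior precision = 1/1.1² + 6/1.1² = 0.8264 + 4.9587 = 5.7851, so posterior SD = 0.4158.
Posterior mean = (0.0/1.1² + 6·-3.17/1.1²) / 5.7851 = -2.7171.
Interval: -2.7171 ± 1.282 × 0.4158 → [-3.250, -2.184].

[-3.250, -2.184]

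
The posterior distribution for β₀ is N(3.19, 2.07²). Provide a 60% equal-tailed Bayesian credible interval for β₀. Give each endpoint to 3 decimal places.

[1.448, 4.932]

The posterior is symmetric, so the 60% equal-tailed interval is β₀ = 3.19 ± z·2.07 with z = 0.842.
Half-width: 0.842 × 2.07 = 1.742.
3.19 − 1.742 = 1.448; 3.19 + 1.742 = 4.932.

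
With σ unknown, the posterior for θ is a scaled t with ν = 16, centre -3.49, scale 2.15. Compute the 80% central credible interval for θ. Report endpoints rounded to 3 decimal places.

[-6.364, -0.616]

The t_16 distribution is symmetric; the 80% interval is -3.49 ± t·2.15 with t_{0.9,16} = 1.337.
Half-width: 1.337 × 2.15 = 2.874.
-3.49 − 2.874 = -6.364; -3.49 + 2.874 = -0.616.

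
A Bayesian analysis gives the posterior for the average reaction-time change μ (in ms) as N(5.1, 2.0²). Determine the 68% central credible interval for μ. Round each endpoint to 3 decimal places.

The posterior is symmetric, so the 68% equal-tailed interval is μ = 5.1 ± z·2.0 with z = 0.994.
Half-width: 0.994 × 2.0 = 1.989.
5.1 − 1.989 = 3.111; 5.1 + 1.989 = 7.089.

[3.111, 7.089]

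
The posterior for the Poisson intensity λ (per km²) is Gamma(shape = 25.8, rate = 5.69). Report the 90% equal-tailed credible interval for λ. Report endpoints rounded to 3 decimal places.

[3.172, 6.096]

Posterior: Gamma(shape 25.8, rate 5.69).
Equal-tailed 90% interval: Gamma(25.8, 5.69) quantiles at 0.05 and 0.95.
Posterior mean ≈ 4.534, SD ≈ 0.893; a Normal approximation gives roughly [3.066, 6.003].
Exact: lower = 3.172; upper = 6.096.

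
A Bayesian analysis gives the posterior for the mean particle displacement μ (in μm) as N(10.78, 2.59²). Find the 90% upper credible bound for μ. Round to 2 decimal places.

Need U with P(μ ≤ U) = 0.90: U = 10.78 + z_{0.1}·2.59.
z = 1.282; U = 10.78 + 1.282 × 2.59 = 14.10.

14.10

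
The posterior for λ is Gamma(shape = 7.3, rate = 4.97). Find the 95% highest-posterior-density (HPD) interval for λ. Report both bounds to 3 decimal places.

[0.510, 2.550]

The posterior is unimodal and skewed, so the HPD interval has equal density at both endpoints and is the shortest 95% interval.
Solving f(0.510) = f(2.550) with F(2.550) − F(0.510) = 0.95 gives [0.510, 2.550].
For comparison, the equal-tailed interval is [0.604, 2.710]; the HPD is narrower and shifted toward the mode.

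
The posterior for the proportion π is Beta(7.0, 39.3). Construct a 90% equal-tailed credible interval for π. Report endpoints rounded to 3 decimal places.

Posterior: Beta(7.0, 39.3).
Equal-tailed 90% interval: the 0.05 and 0.95 quantiles of Beta(7.0, 39.3).
Posterior mean ≈ 0.151, SD ≈ 0.052; a Normal approximation gives roughly [0.066, 0.237].
Exact: F⁻¹(0.05) = 0.075; F⁻¹(0.95) = 0.245.

[0.075, 0.245]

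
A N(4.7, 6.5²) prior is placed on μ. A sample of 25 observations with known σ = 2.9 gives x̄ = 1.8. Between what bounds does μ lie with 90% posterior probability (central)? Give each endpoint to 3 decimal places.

Posterior precision = 1/6.5² + 25/2.9² = 0.0237 + 2.9727 = 2.9963, so posterior SD = 0.5777.
Posterior mean = (4.7/6.5² + 25·1.8/2.9²) / 2.9963 = 1.8229.
Interval: 1.8229 ± 1.645 × 0.5777 → [0.873, 2.773].

[0.873, 2.773]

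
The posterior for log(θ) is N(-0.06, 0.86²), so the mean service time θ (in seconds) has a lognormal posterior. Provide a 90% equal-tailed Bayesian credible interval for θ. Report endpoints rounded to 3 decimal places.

[0.229, 3.875]

On the log scale the 90% interval is -0.06 ± 1.645 × 0.86 = [-1.4746, 1.3546].
Exponentiate: [e^-1.4746, e^1.3546] = [0.229, 3.875].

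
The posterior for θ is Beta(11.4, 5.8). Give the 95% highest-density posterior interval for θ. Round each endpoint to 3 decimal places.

[0.446, 0.870]

The posterior is unimodal and skewed, so the HPD interval has equal density at both endpoints and is the shortest 95% interval.
Solving f(0.446) = f(0.870) with F(0.870) − F(0.446) = 0.95 gives [0.446, 0.870].
For comparison, the equal-tailed interval is [0.431, 0.859]; the HPD is narrower and shifted toward the mode.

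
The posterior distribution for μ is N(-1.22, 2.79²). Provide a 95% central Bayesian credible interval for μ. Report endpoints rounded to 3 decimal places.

The posterior is symmetric, so the 95% equal-tailed interval is μ = -1.22 ± z·2.79 with z = 1.960.
Half-width: 1.960 × 2.79 = 5.468.
-1.22 − 5.468 = -6.688; -1.22 + 5.468 = 4.248.

[-6.688, 4.248]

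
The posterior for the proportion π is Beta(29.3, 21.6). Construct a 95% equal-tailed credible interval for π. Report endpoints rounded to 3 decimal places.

[0.439, 0.707]

Posterior: Beta(29.3, 21.6).
Equal-tailed 95% interval: the 0.025 and 0.975 quantiles of Beta(29.3, 21.6).
Posterior mean ≈ 0.576, SD ≈ 0.069; a Normal approximation gives roughly [0.441, 0.710].
Exact: F⁻¹(0.025) = 0.439; F⁻¹(0.975) = 0.707.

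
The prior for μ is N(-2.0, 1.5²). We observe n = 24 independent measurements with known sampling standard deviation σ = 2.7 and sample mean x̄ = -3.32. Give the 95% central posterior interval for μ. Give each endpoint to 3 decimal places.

[-4.177, -2.149]

Posterior precision = 1/1.5² + 24/2.7² = 0.4444 + 3.2922 = 3.7366, so posterior SD = 0.5173.
Posterior mean = (-2.0/1.5² + 24·-3.32/2.7²) / 3.7366 = -3.1630.
Interval: -3.1630 ± 1.960 × 0.5173 → [-4.177, -2.149].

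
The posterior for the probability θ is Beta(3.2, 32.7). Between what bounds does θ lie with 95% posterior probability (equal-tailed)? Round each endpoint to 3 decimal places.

Posterior: Beta(3.2, 32.7).
Equal-tailed 95% interval: the 0.025 and 0.975 quantiles of Beta(3.2, 32.7).
Posterior mean ≈ 0.089, SD ≈ 0.047; a Normal approximation gives roughly [-0.003, 0.181].
Exact: F⁻¹(0.025) = 0.021; F⁻¹(0.975) = 0.200.

[0.021, 0.200]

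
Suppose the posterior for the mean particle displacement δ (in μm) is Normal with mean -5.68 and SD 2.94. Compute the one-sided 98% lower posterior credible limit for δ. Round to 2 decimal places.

Need L with P(δ ≥ L) = 0.98: L = -5.68 − z_{0.02}·2.94.
z = 2.054; L = -5.68 − 2.054 × 2.94 = -11.72.

-11.72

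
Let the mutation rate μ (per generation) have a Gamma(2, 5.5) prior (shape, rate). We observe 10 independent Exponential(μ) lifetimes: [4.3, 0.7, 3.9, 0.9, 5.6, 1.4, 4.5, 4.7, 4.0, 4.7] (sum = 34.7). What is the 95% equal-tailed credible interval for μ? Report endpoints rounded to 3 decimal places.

[0.154, 0.490]

Posterior: Gamma(2+10, 5.5+34.7) = Gamma(12, 40.2) (shape, rate).
Equal-tailed 95% interval: Gamma(12, 40.2) quantiles at 0.025 and 0.975.
Posterior mean ≈ 0.299, SD ≈ 0.086; a Normal approximation gives roughly [0.130, 0.467].
Exact: lower = 0.154; upper = 0.490.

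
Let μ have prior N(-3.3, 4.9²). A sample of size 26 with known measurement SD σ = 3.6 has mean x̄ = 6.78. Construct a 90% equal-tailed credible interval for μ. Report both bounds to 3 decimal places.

Posterior precision = 1/4.9² + 26/3.6² = 0.0416 + 2.0062 = 2.0478, so posterior SD = 0.6988.
Posterior mean = (-3.3/4.9² + 26·6.78/3.6²) / 2.0478 = 6.5750.
Interval: 6.5750 ± 1.645 × 0.6988 → [5.426, 7.724].

[5.426, 7.724]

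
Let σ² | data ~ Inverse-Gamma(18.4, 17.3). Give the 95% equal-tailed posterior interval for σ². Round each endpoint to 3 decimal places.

[0.624, 1.576]

Inverse-Gamma(18.4, 17.3) quantiles: F⁻¹(0.025) and F⁻¹(0.975).
Equivalently, 1/σ² ~ Gamma(18.4, rate = 17.3); invert its 0.975 and 0.025 quantiles.
Posterior mean ≈ 0.994, SD ≈ 0.246; a Normal approximation gives roughly [0.513, 1.475].
Exact: lower = 0.624; upper = 1.576.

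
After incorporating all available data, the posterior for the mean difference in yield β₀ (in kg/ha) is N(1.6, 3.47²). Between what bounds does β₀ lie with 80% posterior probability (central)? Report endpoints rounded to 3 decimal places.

The posterior is symmetric, so the 80% equal-tailed interval is β₀ = 1.6 ± z·3.47 with z = 1.282.
Half-width: 1.282 × 3.47 = 4.447.
1.6 − 4.447 = -2.847; 1.6 + 4.447 = 6.047.

[-2.847, 6.047]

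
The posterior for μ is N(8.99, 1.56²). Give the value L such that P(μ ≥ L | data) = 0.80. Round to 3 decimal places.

Need L with P(μ ≥ L) = 0.80: L = 8.99 − z_{0.2}·1.56.
z = 0.842; L = 8.99 − 0.842 × 1.56 = 7.677.

7.677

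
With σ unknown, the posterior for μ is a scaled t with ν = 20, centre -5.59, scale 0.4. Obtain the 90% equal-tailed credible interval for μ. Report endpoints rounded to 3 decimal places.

The t_20 distribution is symmetric; the 90% interval is -5.59 ± t·0.4 with t_{0.95,20} = 1.725.
Half-width: 1.725 × 0.4 = 0.690.
-5.59 − 0.690 = -6.280; -5.59 + 0.690 = -4.900.

[-6.280, -4.900]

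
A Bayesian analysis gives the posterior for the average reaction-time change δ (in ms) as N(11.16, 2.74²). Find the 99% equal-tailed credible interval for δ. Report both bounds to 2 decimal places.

[4.10, 18.22]

The posterior is symmetric, so the 99% equal-tailed interval is δ = 11.16 ± z·2.74 with z = 2.576.
Half-width: 2.576 × 2.74 = 7.06.
11.16 − 7.06 = 4.10; 11.16 + 7.06 = 18.22.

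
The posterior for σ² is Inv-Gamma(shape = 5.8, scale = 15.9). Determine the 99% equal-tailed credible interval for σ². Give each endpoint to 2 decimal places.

[1.15, 11.03]

Inverse-Gamma(5.8, 15.9) quantiles: F⁻¹(0.005) and F⁻¹(0.995).
Equivalently, 1/σ² ~ Gamma(5.8, rate = 15.9); invert its 0.995 and 0.005 quantiles.
Posterior mean ≈ 3.31, SD ≈ 1.70; a Normal approximation gives roughly [-1.06, 7.69].
Exact: lower = 1.15; upper = 11.03.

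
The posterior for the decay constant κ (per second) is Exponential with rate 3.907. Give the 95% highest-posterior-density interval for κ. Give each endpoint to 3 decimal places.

[0.000, 0.767]

The exponential density is strictly decreasing on [0, ∞), so the HPD interval is anchored at 0: [0, q] with P(κ ≤ q) = 0.95.
q = −ln(1 − 0.95) / 3.907 = 2.9957 / 3.907 = 0.767.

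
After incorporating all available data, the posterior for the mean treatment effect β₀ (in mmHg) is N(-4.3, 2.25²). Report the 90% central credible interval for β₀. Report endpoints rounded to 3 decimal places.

[-8.001, -0.599]

The posterior is symmetric, so the 90% equal-tailed interval is β₀ = -4.3 ± z·2.25 with z = 1.645.
Half-width: 1.645 × 2.25 = 3.701.
-4.3 − 3.701 = -8.001; -4.3 + 3.701 = -0.599.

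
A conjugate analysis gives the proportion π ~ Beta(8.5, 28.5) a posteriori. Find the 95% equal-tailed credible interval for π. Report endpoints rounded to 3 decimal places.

Posterior: Beta(8.5, 28.5).
Equal-tailed 95% interval: the 0.025 and 0.975 quantiles of Beta(8.5, 28.5).
Posterior mean ≈ 0.230, SD ≈ 0.068; a Normal approximation gives roughly [0.096, 0.363].
Exact: F⁻¹(0.025) = 0.111; F⁻¹(0.975) = 0.376.

[0.111, 0.376]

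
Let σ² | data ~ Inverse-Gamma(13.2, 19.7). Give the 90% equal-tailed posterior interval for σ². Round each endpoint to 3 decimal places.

Inverse-Gamma(13.2, 19.7) quantiles: F⁻¹(0.05) and F⁻¹(0.95).
Equivalently, 1/σ² ~ Gamma(13.2, rate = 19.7); invert its 0.95 and 0.05 quantiles.
Posterior mean ≈ 1.615, SD ≈ 0.483; a Normal approximation gives roughly [0.821, 2.408].
Exact: lower = 1.001; upper = 2.512.

[1.001, 2.512]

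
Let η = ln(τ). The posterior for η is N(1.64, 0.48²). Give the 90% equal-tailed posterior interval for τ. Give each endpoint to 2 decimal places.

[2.34, 11.35]

On the log scale the 90% interval is 1.64 ± 1.645 × 0.48 = [0.8505, 2.4295].
Exponentiate: [e^0.8505, e^2.4295] = [2.34, 11.35].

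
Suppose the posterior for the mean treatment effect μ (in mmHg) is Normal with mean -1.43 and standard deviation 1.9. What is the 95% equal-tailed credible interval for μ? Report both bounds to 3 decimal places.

[-5.154, 2.294]

The posterior is symmetric, so the 95% equal-tailed interval is μ = -1.43 ± z·1.9 with z = 1.960.
Half-width: 1.960 × 1.9 = 3.724.
-1.43 − 3.724 = -5.154; -1.43 + 3.724 = 2.294.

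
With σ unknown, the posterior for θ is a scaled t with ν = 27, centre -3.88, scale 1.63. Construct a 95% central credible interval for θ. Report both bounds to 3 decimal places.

[-7.224, -0.536]

The t_27 distribution is symmetric; the 95% interval is -3.88 ± t·1.63 with t_{0.975,27} = 2.052.
Half-width: 2.052 × 1.63 = 3.344.
-3.88 − 3.344 = -7.224; -3.88 + 3.344 = -0.536.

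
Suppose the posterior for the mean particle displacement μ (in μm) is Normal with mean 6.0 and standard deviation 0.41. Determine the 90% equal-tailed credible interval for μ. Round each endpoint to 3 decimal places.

[5.326, 6.674]

The posterior is symmetric, so the 90% equal-tailed interval is μ = 6.0 ± z·0.41 with z = 1.645.
Half-width: 1.645 × 0.41 = 0.674.
6.0 − 0.674 = 5.326; 6.0 + 0.674 = 6.674.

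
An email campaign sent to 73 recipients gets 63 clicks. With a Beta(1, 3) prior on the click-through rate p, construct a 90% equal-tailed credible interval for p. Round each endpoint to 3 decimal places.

Posterior: Beta(1+63, 3+10) = Beta(64, 13).
Equal-tailed 90% interval: the 0.05 and 0.95 quantiles of Beta(64, 13).
Posterior mean ≈ 0.831, SD ≈ 0.042; a Normal approximation gives roughly [0.761, 0.901].
Exact: F⁻¹(0.05) = 0.757; F⁻¹(0.95) = 0.896.

[0.757, 0.896]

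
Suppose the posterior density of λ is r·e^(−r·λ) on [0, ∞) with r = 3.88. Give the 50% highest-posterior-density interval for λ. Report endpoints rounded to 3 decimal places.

The exponential density is strictly decreasing on [0, ∞), so the HPD interval is anchored at 0: [0, q] with P(λ ≤ q) = 0.50.
q = −ln(1 − 0.50) / 3.88 = 0.6931 / 3.88 = 0.179.

[0.000, 0.179]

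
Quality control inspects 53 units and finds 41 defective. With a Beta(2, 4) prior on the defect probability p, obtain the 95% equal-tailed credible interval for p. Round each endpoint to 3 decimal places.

Posterior: Beta(2+41, 4+12) = Beta(43, 16).
Equal-tailed 95% interval: the 0.025 and 0.975 quantiles of Beta(43, 16).
Posterior mean ≈ 0.729, SD ≈ 0.057; a Normal approximation gives roughly [0.616, 0.841].
Exact: F⁻¹(0.025) = 0.610; F⁻¹(0.975) = 0.833.

[0.610, 0.833]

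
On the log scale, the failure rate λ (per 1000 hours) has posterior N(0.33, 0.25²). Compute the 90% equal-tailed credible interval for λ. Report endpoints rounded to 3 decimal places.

On the log scale the 90% interval is 0.33 ± 1.645 × 0.25 = [-0.0812, 0.7412].
Exponentiate: [e^-0.0812, e^0.7412] = [0.922, 2.098].

[0.922, 2.098]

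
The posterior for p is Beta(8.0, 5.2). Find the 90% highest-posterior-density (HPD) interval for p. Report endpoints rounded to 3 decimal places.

The posterior is unimodal and skewed, so the HPD interval has equal density at both endpoints and is the shortest 90% interval.
Solving f(0.396) = f(0.821) with F(0.821) − F(0.396) = 0.90 gives [0.396, 0.821].
For comparison, the equal-tailed interval is [0.383, 0.810]; the HPD is narrower and shifted toward the mode.

[0.396, 0.821]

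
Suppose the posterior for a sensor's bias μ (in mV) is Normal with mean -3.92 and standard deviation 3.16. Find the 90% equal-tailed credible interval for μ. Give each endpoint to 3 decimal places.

[-9.118, 1.278]

The posterior is symmetric, so the 90% equal-tailed interval is μ = -3.92 ± z·3.16 with z = 1.645.
Half-width: 1.645 × 3.16 = 5.198.
-3.92 − 5.198 = -9.118; -3.92 + 5.198 = 1.278.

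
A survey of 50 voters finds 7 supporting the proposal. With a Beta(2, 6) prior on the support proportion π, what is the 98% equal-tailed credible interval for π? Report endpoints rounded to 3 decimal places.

Posterior: Beta(2+7, 6+43) = Beta(9, 49).
Equal-tailed 98% interval: the 0.01 and 0.99 quantiles of Beta(9, 49).
Posterior mean ≈ 0.155, SD ≈ 0.047; a Normal approximation gives roughly [0.046, 0.265].
Exact: F⁻¹(0.01) = 0.064; F⁻¹(0.99) = 0.281.

[0.064, 0.281]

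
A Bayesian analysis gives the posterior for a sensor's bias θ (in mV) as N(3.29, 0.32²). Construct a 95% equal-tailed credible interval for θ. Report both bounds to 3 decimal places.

The posterior is symmetric, so the 95% equal-tailed interval is θ = 3.29 ± z·0.32 with z = 1.960.
Half-width: 1.960 × 0.32 = 0.627.
3.29 − 0.627 = 2.663; 3.29 + 0.627 = 3.917.

[2.663, 3.917]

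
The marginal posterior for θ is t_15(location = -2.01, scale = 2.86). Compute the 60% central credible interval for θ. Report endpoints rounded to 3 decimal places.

[-4.487, 0.467]

The t_15 distribution is symmetric; the 60% interval is -2.01 ± t·2.86 with t_{0.8,15} = 0.866.
Half-width: 0.866 × 2.86 = 2.477.
-2.01 − 2.477 = -4.487; -2.01 + 2.477 = 0.467.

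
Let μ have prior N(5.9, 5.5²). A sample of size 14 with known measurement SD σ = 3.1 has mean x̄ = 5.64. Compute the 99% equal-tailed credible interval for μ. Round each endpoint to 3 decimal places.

[3.535, 7.756]

Posterior precision = 1/5.5² + 14/3.1² = 0.0331 + 1.4568 = 1.4899, so posterior SD = 0.8193.
Posterior mean = (5.9/5.5² + 14·5.64/3.1²) / 1.4899 = 5.6458.
Interval: 5.6458 ± 2.576 × 0.8193 → [3.535, 7.756].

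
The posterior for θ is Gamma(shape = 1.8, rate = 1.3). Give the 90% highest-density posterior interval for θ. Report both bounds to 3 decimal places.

The posterior is unimodal and skewed, so the HPD interval has equal density at both endpoints and is the shortest 90% interval.
Solving f(0.032) = f(2.779) with F(2.779) − F(0.032) = 0.90 gives [0.032, 2.779].
For comparison, the equal-tailed interval is [0.214, 3.397]; the HPD is narrower and shifted toward the mode.

[0.032, 2.779]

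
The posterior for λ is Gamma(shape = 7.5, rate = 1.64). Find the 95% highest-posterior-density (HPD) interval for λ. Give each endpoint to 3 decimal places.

[1.621, 7.896]

The posterior is unimodal and skewed, so the HPD interval has equal density at both endpoints and is the shortest 95% interval.
Solving f(1.621) = f(7.896) with F(7.896) − F(1.621) = 0.95 gives [1.621, 7.896].
For comparison, the equal-tailed interval is [1.909, 8.381]; the HPD is narrower and shifted toward the mode.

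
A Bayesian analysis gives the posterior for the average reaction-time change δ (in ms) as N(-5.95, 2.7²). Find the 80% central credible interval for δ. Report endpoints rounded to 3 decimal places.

[-9.410, -2.490]

The posterior is symmetric, so the 80% equal-tailed interval is δ = -5.95 ± z·2.7 with z = 1.282.
Half-width: 1.282 × 2.7 = 3.460.
-5.95 − 3.460 = -9.410; -5.95 + 3.460 = -2.490.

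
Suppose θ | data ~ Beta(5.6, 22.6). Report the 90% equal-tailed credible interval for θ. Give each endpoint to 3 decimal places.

[0.090, 0.331]

Posterior: Beta(5.6, 22.6).
Equal-tailed 90% interval: the 0.05 and 0.95 quantiles of Beta(5.6, 22.6).
Posterior mean ≈ 0.199, SD ≈ 0.074; a Normal approximation gives roughly [0.077, 0.320].
Exact: F⁻¹(0.05) = 0.090; F⁻¹(0.95) = 0.331.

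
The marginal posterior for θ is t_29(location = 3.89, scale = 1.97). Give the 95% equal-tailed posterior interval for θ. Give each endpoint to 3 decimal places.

The t_29 distribution is symmetric; the 95% interval is 3.89 ± t·1.97 with t_{0.975,29} = 2.045.
Half-width: 2.045 × 1.97 = 4.029.
3.89 − 4.029 = -0.139; 3.89 + 4.029 = 7.919.

[-0.139, 7.919]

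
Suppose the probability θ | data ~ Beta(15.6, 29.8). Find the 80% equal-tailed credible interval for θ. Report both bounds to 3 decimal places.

[0.255, 0.435]

Posterior: Beta(15.6, 29.8).
Equal-tailed 80% interval: the 0.1 and 0.9 quantiles of Beta(15.6, 29.8).
Posterior mean ≈ 0.344, SD ≈ 0.070; a Normal approximation gives roughly [0.254, 0.433].
Exact: F⁻¹(0.1) = 0.255; F⁻¹(0.9) = 0.435.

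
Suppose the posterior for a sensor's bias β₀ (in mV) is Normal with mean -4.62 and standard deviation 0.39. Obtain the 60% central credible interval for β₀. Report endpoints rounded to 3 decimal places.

The posterior is symmetric, so the 60% equal-tailed interval is β₀ = -4.62 ± z·0.39 with z = 0.842.
Half-width: 0.842 × 0.39 = 0.328.
-4.62 − 0.328 = -4.948; -4.62 + 0.328 = -4.292.

[-4.948, -4.292]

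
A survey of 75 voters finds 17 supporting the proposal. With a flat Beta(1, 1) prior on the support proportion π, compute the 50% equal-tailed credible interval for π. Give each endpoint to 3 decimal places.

[0.200, 0.265]

Posterior: Beta(1+17, 1+58) = Beta(18, 59).
Equal-tailed 50% interval: the 0.25 and 0.75 quantiles of Beta(18, 59).
Posterior mean ≈ 0.234, SD ≈ 0.048; a Normal approximation gives roughly [0.201, 0.266].
Exact: F⁻¹(0.25) = 0.200; F⁻¹(0.75) = 0.265.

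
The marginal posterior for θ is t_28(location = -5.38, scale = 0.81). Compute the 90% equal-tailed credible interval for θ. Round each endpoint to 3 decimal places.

The t_28 distribution is symmetric; the 90% interval is -5.38 ± t·0.81 with t_{0.95,28} = 1.701.
Half-width: 1.701 × 0.81 = 1.378.
-5.38 − 1.378 = -6.758; -5.38 + 1.378 = -4.002.

[-6.758, -4.002]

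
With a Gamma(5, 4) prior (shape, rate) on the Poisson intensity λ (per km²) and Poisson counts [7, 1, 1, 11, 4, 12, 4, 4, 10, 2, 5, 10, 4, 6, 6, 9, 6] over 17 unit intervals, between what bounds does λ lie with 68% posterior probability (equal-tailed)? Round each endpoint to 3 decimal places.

[4.606, 5.584]

Posterior: Gamma(5+102, 4+17) = Gamma(107, 21) (shape, rate).
Equal-tailed 68% interval: Gamma(107, 21) quantiles at 0.16 and 0.84.
Posterior mean ≈ 5.095, SD ≈ 0.493; a Normal approximation gives roughly [4.605, 5.585].
Exact: lower = 4.606; upper = 5.584.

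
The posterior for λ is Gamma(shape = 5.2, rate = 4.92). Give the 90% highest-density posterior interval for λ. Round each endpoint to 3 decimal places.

The posterior is unimodal and skewed, so the HPD interval has equal density at both endpoints and is the shortest 90% interval.
Solving f(0.331) = f(1.754) with F(1.754) − F(0.331) = 0.90 gives [0.331, 1.754].
For comparison, the equal-tailed interval is [0.426, 1.916]; the HPD is narrower and shifted toward the mode.

[0.331, 1.754]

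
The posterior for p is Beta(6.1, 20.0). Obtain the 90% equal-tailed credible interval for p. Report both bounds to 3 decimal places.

[0.112, 0.379]

Posterior: Beta(6.1, 20.0).
Equal-tailed 90% interval: the 0.05 and 0.95 quantiles of Beta(6.1, 20.0).
Posterior mean ≈ 0.234, SD ≈ 0.081; a Normal approximation gives roughly [0.100, 0.367].
Exact: F⁻¹(0.05) = 0.112; F⁻¹(0.95) = 0.379.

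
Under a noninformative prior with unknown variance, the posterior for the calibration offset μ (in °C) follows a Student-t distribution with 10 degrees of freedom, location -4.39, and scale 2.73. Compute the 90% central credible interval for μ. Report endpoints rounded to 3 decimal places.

The t_10 distribution is symmetric; the 90% interval is -4.39 ± t·2.73 with t_{0.95,10} = 1.812.
Half-width: 1.812 × 2.73 = 4.948.
-4.39 − 4.948 = -9.338; -4.39 + 4.948 = 0.558.

[-9.338, 0.558]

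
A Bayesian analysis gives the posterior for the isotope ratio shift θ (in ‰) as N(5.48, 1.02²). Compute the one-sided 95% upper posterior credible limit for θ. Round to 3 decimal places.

Need U with P(θ ≤ U) = 0.95: U = 5.48 + z_{0.05}·1.02.
z = 1.645; U = 5.48 + 1.645 × 1.02 = 7.158.

7.158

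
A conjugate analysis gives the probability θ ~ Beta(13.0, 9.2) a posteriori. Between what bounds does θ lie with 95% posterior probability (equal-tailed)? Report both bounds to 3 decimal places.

Posterior: Beta(13.0, 9.2).
Equal-tailed 95% interval: the 0.025 and 0.975 quantiles of Beta(13.0, 9.2).
Posterior mean ≈ 0.586, SD ≈ 0.102; a Normal approximation gives roughly [0.385, 0.786].
Exact: F⁻¹(0.025) = 0.380; F⁻¹(0.975) = 0.777.

[0.380, 0.777]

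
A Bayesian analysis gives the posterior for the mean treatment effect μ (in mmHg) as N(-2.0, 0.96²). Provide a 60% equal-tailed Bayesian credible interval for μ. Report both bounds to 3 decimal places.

[-2.808, -1.192]

The posterior is symmetric, so the 60% equal-tailed interval is μ = -2.0 ± z·0.96 with z = 0.842.
Half-width: 0.842 × 0.96 = 0.808.
-2.0 − 0.808 = -2.808; -2.0 + 0.808 = -1.192.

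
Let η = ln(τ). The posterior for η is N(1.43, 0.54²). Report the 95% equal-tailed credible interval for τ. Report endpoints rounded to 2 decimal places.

On the log scale the 95% interval is 1.43 ± 1.960 × 0.54 = [0.3716, 2.4884].
Exponentiate: [e^0.3716, e^2.4884] = [1.45, 12.04].

[1.45, 12.04]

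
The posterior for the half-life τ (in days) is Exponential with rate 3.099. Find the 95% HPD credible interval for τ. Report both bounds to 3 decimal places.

[0.000, 0.967]

The exponential density is strictly decreasing on [0, ∞), so the HPD interval is anchored at 0: [0, q] with P(τ ≤ q) = 0.95.
q = −ln(1 − 0.95) / 3.099 = 2.9957 / 3.099 = 0.967.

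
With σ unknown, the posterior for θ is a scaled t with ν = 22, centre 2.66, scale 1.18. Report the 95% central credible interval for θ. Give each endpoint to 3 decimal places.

[0.213, 5.107]

The t_22 distribution is symmetric; the 95% interval is 2.66 ± t·1.18 with t_{0.975,22} = 2.074.
Half-width: 2.074 × 1.18 = 2.447.
2.66 − 2.447 = 0.213; 2.66 + 2.447 = 5.107.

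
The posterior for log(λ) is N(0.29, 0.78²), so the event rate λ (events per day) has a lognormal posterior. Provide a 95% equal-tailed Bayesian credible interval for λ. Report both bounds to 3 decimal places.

On the log scale the 95% interval is 0.29 ± 1.960 × 0.78 = [-1.2388, 1.8188].
Exponentiate: [e^-1.2388, e^1.8188] = [0.290, 6.164].

[0.290, 6.164]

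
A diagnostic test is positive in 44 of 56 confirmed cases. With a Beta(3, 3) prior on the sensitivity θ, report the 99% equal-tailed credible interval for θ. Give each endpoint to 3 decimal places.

Posterior: Beta(3+44, 3+12) = Beta(47, 15).
Equal-tailed 99% interval: the 0.005 and 0.995 quantiles of Beta(47, 15).
Posterior mean ≈ 0.758, SD ≈ 0.054; a Normal approximation gives roughly [0.619, 0.897].
Exact: F⁻¹(0.005) = 0.606; F⁻¹(0.995) = 0.880.

[0.606, 0.880]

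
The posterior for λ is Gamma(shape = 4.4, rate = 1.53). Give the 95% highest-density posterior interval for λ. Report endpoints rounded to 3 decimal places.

[0.590, 5.587]

The posterior is unimodal and skewed, so the HPD interval has equal density at both endpoints and is the shortest 95% interval.
Solving f(0.590) = f(5.587) with F(5.587) − F(0.590) = 0.95 gives [0.590, 5.587].
For comparison, the equal-tailed interval is [0.848, 6.120]; the HPD is narrower and shifted toward the mode.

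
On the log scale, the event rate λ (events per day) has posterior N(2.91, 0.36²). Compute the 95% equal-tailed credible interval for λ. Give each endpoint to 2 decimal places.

On the log scale the 95% interval is 2.91 ± 1.960 × 0.36 = [2.2044, 3.6156].
Exponentiate: [e^2.2044, e^3.6156] = [9.06, 37.17].

[9.06, 37.17]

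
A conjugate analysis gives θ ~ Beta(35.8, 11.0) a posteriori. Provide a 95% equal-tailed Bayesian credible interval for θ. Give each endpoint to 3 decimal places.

[0.635, 0.874]

Posterior: Beta(35.8, 11.0).
Equal-tailed 95% interval: the 0.025 and 0.975 quantiles of Beta(35.8, 11.0).
Posterior mean ≈ 0.765, SD ≈ 0.061; a Normal approximation gives roughly [0.645, 0.885].
Exact: F⁻¹(0.025) = 0.635; F⁻¹(0.975) = 0.874.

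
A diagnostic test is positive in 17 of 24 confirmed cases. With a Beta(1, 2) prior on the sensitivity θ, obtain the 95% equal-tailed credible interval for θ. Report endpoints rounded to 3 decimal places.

[0.482, 0.828]

Posterior: Beta(1+17, 2+7) = Beta(18, 9).
Equal-tailed 95% interval: the 0.025 and 0.975 quantiles of Beta(18, 9).
Posterior mean ≈ 0.667, SD ≈ 0.089; a Normal approximation gives roughly [0.492, 0.841].
Exact: F⁻¹(0.025) = 0.482; F⁻¹(0.975) = 0.828.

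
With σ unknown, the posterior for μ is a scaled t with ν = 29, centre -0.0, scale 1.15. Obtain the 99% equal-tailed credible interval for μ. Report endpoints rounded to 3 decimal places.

The t_29 distribution is symmetric; the 99% interval is -0.0 ± t·1.15 with t_{0.995,29} = 2.756.
Half-width: 2.756 × 1.15 = 3.170.
-0.0 − 3.170 = -3.170; -0.0 + 3.170 = 3.170.

[-3.170, 3.170]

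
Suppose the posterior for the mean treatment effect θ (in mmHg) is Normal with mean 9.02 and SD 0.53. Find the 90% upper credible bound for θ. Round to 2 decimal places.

9.70

Need U with P(θ ≤ U) = 0.90: U = 9.02 + z_{0.1}·0.53.
z = 1.282; U = 9.02 + 1.282 × 0.53 = 9.70.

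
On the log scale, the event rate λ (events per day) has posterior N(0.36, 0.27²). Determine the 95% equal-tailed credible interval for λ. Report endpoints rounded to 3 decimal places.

On the log scale the 95% interval is 0.36 ± 1.960 × 0.27 = [-0.1692, 0.8892].
Exponentiate: [e^-0.1692, e^0.8892] = [0.844, 2.433].

[0.844, 2.433]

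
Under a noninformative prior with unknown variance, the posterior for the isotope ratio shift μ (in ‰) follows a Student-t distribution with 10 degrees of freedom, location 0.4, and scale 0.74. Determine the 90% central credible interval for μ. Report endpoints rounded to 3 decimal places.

The t_10 distribution is symmetric; the 90% interval is 0.4 ± t·0.74 with t_{0.95,10} = 1.812.
Half-width: 1.812 × 0.74 = 1.341.
0.4 − 1.341 = -0.941; 0.4 + 1.341 = 1.741.

[-0.941, 1.741]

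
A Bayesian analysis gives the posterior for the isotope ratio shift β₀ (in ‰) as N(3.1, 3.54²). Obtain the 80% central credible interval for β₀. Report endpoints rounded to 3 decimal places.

[-1.437, 7.637]

The posterior is symmetric, so the 80% equal-tailed interval is β₀ = 3.1 ± z·3.54 with z = 1.282.
Half-width: 1.282 × 3.54 = 4.537.
3.1 − 4.537 = -1.437; 3.1 + 4.537 = 7.637.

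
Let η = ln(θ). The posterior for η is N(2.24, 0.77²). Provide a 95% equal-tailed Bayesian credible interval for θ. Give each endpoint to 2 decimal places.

On the log scale the 95% interval is 2.24 ± 1.960 × 0.77 = [0.7308, 3.7492].
Exponentiate: [e^0.7308, e^3.7492] = [2.08, 42.49].

[2.08, 42.49]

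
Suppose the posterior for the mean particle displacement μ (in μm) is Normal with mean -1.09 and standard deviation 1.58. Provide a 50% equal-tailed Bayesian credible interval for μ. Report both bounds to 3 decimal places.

[-2.156, -0.024]

The posterior is symmetric, so the 50% equal-tailed interval is μ = -1.09 ± z·1.58 with z = 0.674.
Half-width: 0.674 × 1.58 = 1.066.
-1.09 − 1.066 = -2.156; -1.09 + 1.066 = -0.024.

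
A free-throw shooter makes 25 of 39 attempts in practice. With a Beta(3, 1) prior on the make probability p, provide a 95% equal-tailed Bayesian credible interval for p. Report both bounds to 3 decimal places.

[0.505, 0.784]

Posterior: Beta(3+25, 1+14) = Beta(28, 15).
Equal-tailed 95% interval: the 0.025 and 0.975 quantiles of Beta(28, 15).
Posterior mean ≈ 0.651, SD ≈ 0.072; a Normal approximation gives roughly [0.510, 0.792].
Exact: F⁻¹(0.025) = 0.505; F⁻¹(0.975) = 0.784.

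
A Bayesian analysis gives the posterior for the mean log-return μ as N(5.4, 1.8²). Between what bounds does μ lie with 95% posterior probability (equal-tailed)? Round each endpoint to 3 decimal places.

[1.872, 8.928]

The posterior is symmetric, so the 95% equal-tailed interval is μ = 5.4 ± z·1.8 with z = 1.960.
Half-width: 1.960 × 1.8 = 3.528.
5.4 − 3.528 = 1.872; 5.4 + 3.528 = 8.928.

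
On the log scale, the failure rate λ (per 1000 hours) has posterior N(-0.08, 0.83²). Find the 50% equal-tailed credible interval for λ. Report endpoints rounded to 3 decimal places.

[0.527, 1.616]

On the log scale the 50% interval is -0.08 ± 0.674 × 0.83 = [-0.6398, 0.4798].
Exponentiate: [e^-0.6398, e^0.4798] = [0.527, 1.616].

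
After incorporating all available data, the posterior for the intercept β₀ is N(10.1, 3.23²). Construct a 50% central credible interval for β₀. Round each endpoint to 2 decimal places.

[7.92, 12.28]

The posterior is symmetric, so the 50% equal-tailed interval is β₀ = 10.1 ± z·3.23 with z = 0.674.
Half-width: 0.674 × 3.23 = 2.18.
10.1 − 2.18 = 7.92; 10.1 + 2.18 = 12.28.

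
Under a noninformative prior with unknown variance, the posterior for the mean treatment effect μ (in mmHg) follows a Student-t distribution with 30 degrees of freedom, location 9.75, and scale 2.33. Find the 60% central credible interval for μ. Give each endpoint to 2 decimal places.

[7.76, 11.74]

The t_30 distribution is symmetric; the 60% interval is 9.75 ± t·2.33 with t_{0.8,30} = 0.854.
Half-width: 0.854 × 2.33 = 1.99.
9.75 − 1.99 = 7.76; 9.75 + 1.99 = 11.74.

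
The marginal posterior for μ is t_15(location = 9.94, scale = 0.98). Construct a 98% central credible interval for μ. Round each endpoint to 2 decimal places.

[7.39, 12.49]

The t_15 distribution is symmetric; the 98% interval is 9.94 ± t·0.98 with t_{0.99,15} = 2.602.
Half-width: 2.602 × 0.98 = 2.55.
9.94 − 2.55 = 7.39; 9.94 + 2.55 = 12.49.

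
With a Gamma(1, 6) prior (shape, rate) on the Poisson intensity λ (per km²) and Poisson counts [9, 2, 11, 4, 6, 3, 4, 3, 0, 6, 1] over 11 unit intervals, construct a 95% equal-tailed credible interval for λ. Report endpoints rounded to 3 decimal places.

Posterior: Gamma(1+49, 6+11) = Gamma(50, 17) (shape, rate).
Equal-tailed 95% interval: Gamma(50, 17) quantiles at 0.025 and 0.975.
Posterior mean ≈ 2.941, SD ≈ 0.416; a Normal approximation gives roughly [2.126, 3.756].
Exact: lower = 2.183; upper = 3.811.

[2.183, 3.811]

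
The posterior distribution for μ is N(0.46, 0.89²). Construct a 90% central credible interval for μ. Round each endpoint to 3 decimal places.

The posterior is symmetric, so the 90% equal-tailed interval is μ = 0.46 ± z·0.89 with z = 1.645.
Half-width: 1.645 × 0.89 = 1.464.
0.46 − 1.464 = -1.004; 0.46 + 1.464 = 1.924.

[-1.004, 1.924]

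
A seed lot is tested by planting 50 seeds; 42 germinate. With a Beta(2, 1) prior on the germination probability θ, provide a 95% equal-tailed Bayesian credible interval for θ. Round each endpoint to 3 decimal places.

[0.719, 0.918]

Posterior: Beta(2+42, 1+8) = Beta(44, 9).
Equal-tailed 95% interval: the 0.025 and 0.975 quantiles of Beta(44, 9).
Posterior mean ≈ 0.830, SD ≈ 0.051; a Normal approximation gives roughly [0.730, 0.930].
Exact: F⁻¹(0.025) = 0.719; F⁻¹(0.975) = 0.918.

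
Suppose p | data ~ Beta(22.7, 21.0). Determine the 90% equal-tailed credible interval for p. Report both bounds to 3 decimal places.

Posterior: Beta(22.7, 21.0).
Equal-tailed 90% interval: the 0.05 and 0.95 quantiles of Beta(22.7, 21.0).
Posterior mean ≈ 0.519, SD ≈ 0.075; a Normal approximation gives roughly [0.397, 0.642].
Exact: F⁻¹(0.05) = 0.396; F⁻¹(0.95) = 0.642.

[0.396, 0.642]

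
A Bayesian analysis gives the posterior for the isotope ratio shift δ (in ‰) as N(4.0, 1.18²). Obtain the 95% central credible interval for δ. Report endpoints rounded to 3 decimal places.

[1.687, 6.313]

The posterior is symmetric, so the 95% equal-tailed interval is δ = 4.0 ± z·1.18 with z = 1.960.
Half-width: 1.960 × 1.18 = 2.313.
4.0 − 2.313 = 1.687; 4.0 + 2.313 = 6.313.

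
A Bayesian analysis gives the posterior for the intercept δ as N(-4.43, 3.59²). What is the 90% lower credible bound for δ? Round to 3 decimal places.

-9.031

Need L with P(δ ≥ L) = 0.90: L = -4.43 − z_{0.1}·3.59.
z = 1.282; L = -4.43 − 1.282 × 3.59 = -9.031.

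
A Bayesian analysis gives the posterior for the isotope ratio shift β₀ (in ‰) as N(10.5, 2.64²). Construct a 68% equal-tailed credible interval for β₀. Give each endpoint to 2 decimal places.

[7.87, 13.13]

The posterior is symmetric, so the 68% equal-tailed interval is β₀ = 10.5 ± z·2.64 with z = 0.994.
Half-width: 0.994 × 2.64 = 2.63.
10.5 − 2.63 = 7.87; 10.5 + 2.63 = 13.13.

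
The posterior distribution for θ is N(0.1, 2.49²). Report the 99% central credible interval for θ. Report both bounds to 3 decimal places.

[-6.314, 6.514]

The posterior is symmetric, so the 99% equal-tailed interval is θ = 0.1 ± z·2.49 with z = 2.576.
Half-width: 2.576 × 2.49 = 6.414.
0.1 − 6.414 = -6.314; 0.1 + 6.414 = 6.514.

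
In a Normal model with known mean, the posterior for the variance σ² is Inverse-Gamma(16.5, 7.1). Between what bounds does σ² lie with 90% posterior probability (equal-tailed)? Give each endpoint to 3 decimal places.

Inverse-Gamma(16.5, 7.1) quantiles: F⁻¹(0.05) and F⁻¹(0.95).
Equivalently, 1/σ² ~ Gamma(16.5, rate = 7.1); invert its 0.95 and 0.05 quantiles.
Posterior mean ≈ 0.458, SD ≈ 0.120; a Normal approximation gives roughly [0.260, 0.656].
Exact: lower = 0.300; upper = 0.681.

[0.300, 0.681]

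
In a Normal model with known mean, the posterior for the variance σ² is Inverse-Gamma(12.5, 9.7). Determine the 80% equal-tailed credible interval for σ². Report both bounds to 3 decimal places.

[0.564, 1.178]

Inverse-Gamma(12.5, 9.7) quantiles: F⁻¹(0.1) and F⁻¹(0.9).
Equivalently, 1/σ² ~ Gamma(12.5, rate = 9.7); invert its 0.9 and 0.1 quantiles.
Posterior mean ≈ 0.843, SD ≈ 0.260; a Normal approximation gives roughly [0.510, 1.177].
Exact: lower = 0.564; upper = 1.178.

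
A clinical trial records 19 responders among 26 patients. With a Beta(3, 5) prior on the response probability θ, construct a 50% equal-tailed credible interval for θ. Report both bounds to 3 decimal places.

[0.593, 0.704]

Posterior: Beta(3+19, 5+7) = Beta(22, 12).
Equal-tailed 50% interval: the 0.25 and 0.75 quantiles of Beta(22, 12).
Posterior mean ≈ 0.647, SD ≈ 0.081; a Normal approximation gives roughly [0.593, 0.702].
Exact: F⁻¹(0.25) = 0.593; F⁻¹(0.75) = 0.704.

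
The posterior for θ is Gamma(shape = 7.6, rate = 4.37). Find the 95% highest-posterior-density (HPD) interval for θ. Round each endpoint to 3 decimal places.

[0.623, 2.995]

The posterior is unimodal and skewed, so the HPD interval has equal density at both endpoints and is the shortest 95% interval.
Solving f(0.623) = f(2.995) with F(2.995) − F(0.623) = 0.95 gives [0.623, 2.995].
For comparison, the equal-tailed interval is [0.731, 3.176]; the HPD is narrower and shifted toward the mode.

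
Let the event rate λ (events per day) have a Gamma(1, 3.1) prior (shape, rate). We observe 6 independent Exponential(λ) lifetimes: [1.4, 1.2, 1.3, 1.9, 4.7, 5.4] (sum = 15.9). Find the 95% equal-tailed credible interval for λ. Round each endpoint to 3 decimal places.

[0.148, 0.687]

Posterior: Gamma(1+6, 3.1+15.9) = Gamma(7, 19.0) (shape, rate).
Equal-tailed 95% interval: Gamma(7, 19.0) quantiles at 0.025 and 0.975.
Posterior mean ≈ 0.368, SD ≈ 0.139; a Normal approximation gives roughly [0.095, 0.641].
Exact: lower = 0.148; upper = 0.687.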